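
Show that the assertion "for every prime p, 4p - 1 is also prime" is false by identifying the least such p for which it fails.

p = 7

A counterexample is any prime p such that 4p - 1 is not prime; we check each in order.
For p = 2, 3, 5 the conclusion holds.
p = 7: 4p - 1 = 27 = 3 × 9, not prime.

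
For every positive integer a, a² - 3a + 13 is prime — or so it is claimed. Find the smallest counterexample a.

Check each positive integer a in order until a² - 3a + 13 is not prime.
For a = 1, 2, 3, 4, …, 9, 10, 11 the conclusion holds.
a = 12: a² - 3a + 13 = 121 = 11 × 11, composite.
So a = 12 is the smallest counterexample.

a = 12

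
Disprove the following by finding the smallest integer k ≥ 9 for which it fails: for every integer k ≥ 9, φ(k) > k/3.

A counterexample is any integer k ≥ 9 such that the claim fails; we check each in order.
For k = 9, 10, 11 the conclusion holds.
k = 12: φ(12) = 4 and 12/3 = 4, so φ(12) ≤ 12/3.

k = 12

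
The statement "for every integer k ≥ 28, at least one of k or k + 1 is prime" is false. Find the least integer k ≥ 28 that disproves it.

k = 32

A counterexample is any integer k ≥ 28 such that k, k + 1 are both composite; we check each in order.
For k = 28, 29, 30, 31 the conclusion holds.
k = 32: 32 = 2 × 16; 33 = 3 × 11 — both composite.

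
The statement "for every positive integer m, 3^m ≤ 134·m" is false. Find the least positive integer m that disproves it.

m = 7

For m = 1, 2, 3, 4, 5, 6 the conclusion holds.
m = 7: 3^m = 2187 and 134·m = 938, so 2187 > 938.
Thus m = 7 disproves the claim, and no smaller m works.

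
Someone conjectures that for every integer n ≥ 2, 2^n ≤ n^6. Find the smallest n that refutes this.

n = 30

We need the least integer n ≥ 2 for which 2^n > n^6.
For n = 2, 3, 4, 5, …, 27, 28, 29 the conclusion holds.
n = 30: 2^n = 1073741824 and n^6 = 729000000, so 1073741824 > 729000000.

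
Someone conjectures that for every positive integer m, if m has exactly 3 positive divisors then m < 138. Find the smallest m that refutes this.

m = 169

A counterexample is any positive integer m such that m has exactly 3 positive divisors but the claim fails; we check each in order.
For m = 4, 9, 25, 49, 121 the conclusion holds.
m = 169: τ(169) = 3; 169 ≥ 138.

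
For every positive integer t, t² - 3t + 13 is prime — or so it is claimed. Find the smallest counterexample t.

A counterexample is any positive integer t such that t² - 3t + 13 is not prime; we check each in order.
The first 11 eligible values, up to t = 11, all satisfy the conclusion.
t = 12: t² - 3t + 13 = 121 = 11 × 11, composite.

t = 12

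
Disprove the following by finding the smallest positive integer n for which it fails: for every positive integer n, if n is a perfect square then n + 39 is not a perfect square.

A counterexample is any positive integer n such that n is a perfect square but n + 39 is a perfect square; we check each in order.
n = 1: 1 + 39 = 40, not a perfect square.
n = 4: 4 + 39 = 43, not a perfect square.
n = 9: 9 + 39 = 48, not a perfect square.
n = 16: 16 + 39 = 55, not a perfect square.
n = 25: 25 = 5² and 25 + 39 = 64 = 8².
Thus n = 25 disproves the claim, and no smaller n works.

n = 25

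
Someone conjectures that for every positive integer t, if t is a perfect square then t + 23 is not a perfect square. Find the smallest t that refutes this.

t = 121

We need the least positive integer t for which t is a perfect square but t + 23 is a perfect square.
The first 10 eligible values, up to t = 100, all satisfy the conclusion.
t = 121: 121 = 11² and 121 + 23 = 144 = 12².
Thus t = 121 disproves the claim, and no smaller t works.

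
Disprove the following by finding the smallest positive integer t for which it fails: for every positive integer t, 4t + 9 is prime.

A counterexample is any positive integer t such that 4t + 9 is not prime; we check each in order.
For t = 1, 2 the conclusion holds.
t = 3: 4t + 9 = 21 = 3 × 7, composite.

t = 3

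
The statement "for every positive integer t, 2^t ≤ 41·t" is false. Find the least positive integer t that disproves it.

t = 9

A counterexample is any positive integer t such that 2^t > 41·t; we check each in order.
For t = 1, 2, 3, 4, 5, 6, 7, 8 the conclusion holds.
t = 9: 2^t = 512 and 41·t = 369, so 512 > 369.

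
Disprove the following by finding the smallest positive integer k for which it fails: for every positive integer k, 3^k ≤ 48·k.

k = 5

A counterexample is any positive integer k such that 3^k > 48·k; we check each in order.
The first 4 eligible values, up to k = 4, all satisfy the conclusion.
k = 5: 3^k = 243 and 48·k = 240, so 243 > 240.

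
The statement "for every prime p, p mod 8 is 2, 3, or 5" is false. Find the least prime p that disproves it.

A counterexample is any prime p such that the claim fails; we check each in order.
p = 2: 2 mod 8 = 2.
p = 3: 3 mod 8 = 3.
p = 5: 5 mod 8 = 5.
p = 7: 7 mod 8 = 7 — not in {2, 3, 5}.

p = 7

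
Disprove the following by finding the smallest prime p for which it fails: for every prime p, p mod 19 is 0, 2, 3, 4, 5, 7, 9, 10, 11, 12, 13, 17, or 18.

A counterexample is any prime p such that the claim fails; we check each in order.
For p = 2, 3, 5, 7, …, 41, 43, 47 the conclusion holds.
p = 53: 53 mod 19 = 15 — not in {0, 2, 3, 4, 5, 7, 9, 10, 11, 12, 13, 17, 18}.

p = 53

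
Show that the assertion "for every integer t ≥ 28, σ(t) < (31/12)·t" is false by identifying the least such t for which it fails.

We need the least integer t ≥ 28 for which the claim fails.
For t = 28, 29, 30, 31, …, 45, 46, 47 the conclusion holds.
t = 48: σ(48) = 124; 124 ≥ 124.

t = 48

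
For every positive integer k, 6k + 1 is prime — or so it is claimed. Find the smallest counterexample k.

Check each positive integer k in order until 6k + 1 is not prime.
For k = 1, 2, 3 the conclusion holds.
k = 4: 6k + 1 = 25 = 5 × 5, composite.
So k = 4 is the smallest counterexample.

k = 4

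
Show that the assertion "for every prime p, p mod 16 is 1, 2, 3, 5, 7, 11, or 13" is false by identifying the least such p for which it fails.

For p = 2, 3, 5, 7, 11, 13, 17, 19, 23, 29 the conclusion holds.
p = 31: 31 mod 16 = 15 — not in {1, 2, 3, 5, 7, 11, 13}.

p = 31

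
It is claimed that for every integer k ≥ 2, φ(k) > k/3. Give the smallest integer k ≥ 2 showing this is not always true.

A counterexample is any integer k ≥ 2 such that the claim fails; we check each in order.
For k = 2, 3, 4, 5 the conclusion holds.
k = 6: φ(6) = 2 and 6/3 = 2, so φ(6) ≤ 6/3.
Thus k = 6 disproves the claim, and no smaller k works.

k = 6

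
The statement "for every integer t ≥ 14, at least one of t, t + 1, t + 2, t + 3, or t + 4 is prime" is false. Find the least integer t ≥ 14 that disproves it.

t = 24

For t = 14, 15, 16, 17, 18, 19, 20, 21, 22, 23 the conclusion holds.
t = 24: 24 = 2 × 12; 25 = 5 × 5; 26 = 2 × 13; 27 = 3 × 9; 28 = 2 × 14 — all composite.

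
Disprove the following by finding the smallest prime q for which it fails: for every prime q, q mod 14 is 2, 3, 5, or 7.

We need the least prime q for which the claim fails.
q = 2: 2 mod 14 = 2.
q = 3: 3 mod 14 = 3.
q = 5: 5 mod 14 = 5.
q = 7: 7 mod 14 = 7.
q = 11: 11 mod 14 = 11 — not in {2, 3, 5, 7}.

q = 11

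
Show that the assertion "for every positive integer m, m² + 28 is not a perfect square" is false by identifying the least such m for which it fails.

m = 6

Check each positive integer m in order until m² + 28 is a perfect square.
The first 5 eligible values, up to m = 5, all satisfy the conclusion.
m = 6: 6² + 28 = 64 = 8², a perfect square.
So m = 6 is the smallest counterexample.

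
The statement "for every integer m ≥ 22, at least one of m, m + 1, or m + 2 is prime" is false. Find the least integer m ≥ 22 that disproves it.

m = 24

Check each integer m ≥ 22 in order until m, m + 1, m + 2 are all composite.
For m = 22, 23 the conclusion holds.
m = 24: 24 = 2 × 12; 25 = 5 × 5; 26 = 2 × 13 — all composite.
So m = 24 is the smallest counterexample.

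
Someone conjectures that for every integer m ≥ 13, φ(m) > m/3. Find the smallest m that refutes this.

m = 18

The first 5 eligible values, up to m = 17, all satisfy the conclusion.
m = 18: φ(18) = 6 and 18/3 = 6, so φ(18) ≤ 18/3.
So m = 18 is the smallest counterexample.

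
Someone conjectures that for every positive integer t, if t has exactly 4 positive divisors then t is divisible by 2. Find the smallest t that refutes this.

t = 15

We need the least positive integer t for which t has exactly 4 positive divisors but t is not divisible by 2.
For t = 6, 8, 10, 14 the conclusion holds.
t = 15: τ(15) = 4; 15 mod 2 = 1.
Thus t = 15 disproves the claim, and no smaller t works.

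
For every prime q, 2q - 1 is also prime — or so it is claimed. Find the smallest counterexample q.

A counterexample is any prime q such that 2q - 1 is not prime; we check each in order.
For q = 2, 3 the conclusion holds.
q = 5: 2q - 1 = 9 = 3 × 3, not prime.
Hence q = 5 is a counterexample.

q = 5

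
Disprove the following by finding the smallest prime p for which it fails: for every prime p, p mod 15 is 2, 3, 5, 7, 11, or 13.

For p = 2, 3, 5, 7, 11, 13, 17 the conclusion holds.
p = 19: 19 mod 15 = 4 — not in {2, 3, 5, 7, 11, 13}.
Hence p = 19 is a counterexample.

p = 19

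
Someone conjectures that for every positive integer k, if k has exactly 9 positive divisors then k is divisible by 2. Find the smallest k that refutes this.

k = 225

For k = 36, 100, 196 the conclusion holds.
k = 225: τ(225) = 9; 225 mod 2 = 1.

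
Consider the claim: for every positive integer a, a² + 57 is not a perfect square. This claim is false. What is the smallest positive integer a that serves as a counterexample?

We need the least positive integer a for which a² + 57 is a perfect square.
For a = 1, 2, 3, 4, 5, 6, 7 the conclusion holds.
a = 8: 8² + 57 = 121 = 11², a perfect square.
So a = 8 is the smallest counterexample.

a = 8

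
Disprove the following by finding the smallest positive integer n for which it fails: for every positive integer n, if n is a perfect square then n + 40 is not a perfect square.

We need the least positive integer n for which n is a perfect square but n + 40 is a perfect square.
n = 1: 1 + 40 = 41, not a perfect square.
n = 4: 4 + 40 = 44, not a perfect square.
n = 9: 9 = 3² and 9 + 40 = 49 = 7².
Hence n = 9 is a counterexample.

n = 9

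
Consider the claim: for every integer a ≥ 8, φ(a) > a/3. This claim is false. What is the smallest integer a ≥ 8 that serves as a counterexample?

a = 12

A counterexample is any integer a ≥ 8 such that the claim fails; we check each in order.
For a = 8, 9, 10, 11 the conclusion holds.
a = 12: φ(12) = 4 and 12/3 = 4, so φ(12) ≤ 12/3.
So a = 12 is the smallest counterexample.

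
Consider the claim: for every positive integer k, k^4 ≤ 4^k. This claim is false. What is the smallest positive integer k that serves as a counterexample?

k = 3

We need the least positive integer k for which k^4 > 4^k.
For k = 1, 2 the conclusion holds.
k = 3: k^4 = 81 and 4^k = 64, so 81 > 64.
Thus k = 3 disproves the claim, and no smaller k works.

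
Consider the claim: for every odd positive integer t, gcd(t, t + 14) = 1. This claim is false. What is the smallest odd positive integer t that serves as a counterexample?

t = 7

We need the least odd positive integer t for which gcd(t, t + 14) > 1.
For t = 1, 3, 5 the conclusion holds.
t = 7: gcd(7, 21) = 7.
Thus t = 7 disproves the claim, and no smaller t works.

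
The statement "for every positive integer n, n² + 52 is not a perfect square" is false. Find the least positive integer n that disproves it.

The first 11 eligible values, up to n = 11, all satisfy the conclusion.
n = 12: 12² + 52 = 196 = 14², a perfect square.
Hence n = 12 is a counterexample.

n = 12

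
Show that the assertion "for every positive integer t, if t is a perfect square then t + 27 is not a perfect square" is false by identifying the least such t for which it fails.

t = 9

A counterexample is any positive integer t such that t is a perfect square but t + 27 is a perfect square; we check each in order.
For t = 1, 4 the conclusion holds.
t = 9: 9 = 3² and 9 + 27 = 36 = 6².
Thus t = 9 disproves the claim, and no smaller t works.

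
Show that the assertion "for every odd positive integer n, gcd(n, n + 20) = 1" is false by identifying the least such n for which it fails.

n = 5

n = 1: gcd(1, 21) = 1.
n = 3: gcd(3, 23) = 1.
n = 5: gcd(5, 25) = 5.
Thus n = 5 disproves the claim, and no smaller n works.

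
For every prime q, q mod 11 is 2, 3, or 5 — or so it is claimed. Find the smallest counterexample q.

q = 7

We need the least prime q for which the claim fails.
For q = 2, 3, 5 the conclusion holds.
q = 7: 7 mod 11 = 7 — not in {2, 3, 5}.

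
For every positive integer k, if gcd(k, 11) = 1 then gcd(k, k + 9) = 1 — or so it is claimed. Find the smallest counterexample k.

k = 3

k = 1: gcd(1, 10) = 1.
k = 2: gcd(2, 11) = 1.
k = 3: gcd(3, 12) = 3.
So k = 3 is the smallest counterexample.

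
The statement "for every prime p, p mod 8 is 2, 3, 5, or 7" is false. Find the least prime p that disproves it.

For p = 2, 3, 5, 7, 11, 13 the conclusion holds.
p = 17: 17 mod 8 = 1 — not in {2, 3, 5, 7}.

p = 17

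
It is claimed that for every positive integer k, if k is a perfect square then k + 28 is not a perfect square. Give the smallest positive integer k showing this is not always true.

A counterexample is any positive integer k such that k is a perfect square but k + 28 is a perfect square; we check each in order.
k = 1: 1 + 28 = 29, not a perfect square.
k = 4: 4 + 28 = 32, not a perfect square.
k = 9: 9 + 28 = 37, not a perfect square.
k = 16: 16 + 28 = 44, not a perfect square.
k = 25: 25 + 28 = 53, not a perfect square.
k = 36: 36 = 6² and 36 + 28 = 64 = 8².

k = 36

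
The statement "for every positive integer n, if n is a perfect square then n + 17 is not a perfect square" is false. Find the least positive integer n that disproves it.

n = 64

Check each positive integer n in order until n is a perfect square but n + 17 is a perfect square.
For n = 1, 4, 9, 16, 25, 36, 49 the conclusion holds.
n = 64: 64 = 8² and 64 + 17 = 81 = 9².
Hence n = 64 is a counterexample.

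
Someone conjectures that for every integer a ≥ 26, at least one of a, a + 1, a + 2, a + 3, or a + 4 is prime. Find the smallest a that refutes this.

Check each integer a ≥ 26 in order until a, a + 1, a + 2, a + 3, a + 4 are all composite.
For a = 26, 27, 28, 29, 30, 31 the conclusion holds.
a = 32: 32 = 2 × 16; 33 = 3 × 11; 34 = 2 × 17; 35 = 5 × 7; 36 = 2 × 18 — all composite.
So a = 32 is the smallest counterexample.

a = 32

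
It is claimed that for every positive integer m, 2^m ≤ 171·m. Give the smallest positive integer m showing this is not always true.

m = 11

A counterexample is any positive integer m such that 2^m > 171·m; we check each in order.
The first 10 eligible values, up to m = 10, all satisfy the conclusion.
m = 11: 2^m = 2048 and 171·m = 1881, so 2048 > 1881.
Thus m = 11 disproves the claim, and no smaller m works.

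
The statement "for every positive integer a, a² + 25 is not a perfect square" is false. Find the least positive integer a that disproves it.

a = 12

A counterexample is any positive integer a such that a² + 25 is a perfect square; we check each in order.
For a = 1, 2, 3, 4, …, 9, 10, 11 the conclusion holds.
a = 12: 12² + 25 = 169 = 13², a perfect square.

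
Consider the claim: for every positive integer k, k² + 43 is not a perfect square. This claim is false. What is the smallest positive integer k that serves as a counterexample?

k = 21

We need the least positive integer k for which k² + 43 is a perfect square.
For k = 1, 2, 3, 4, …, 18, 19, 20 the conclusion holds.
k = 21: 21² + 43 = 484 = 22², a perfect square.
Thus k = 21 disproves the claim, and no smaller k works.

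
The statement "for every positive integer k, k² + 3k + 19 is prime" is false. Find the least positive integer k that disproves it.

We need the least positive integer k for which k² + 3k + 19 is not prime.
The first 14 eligible values, up to k = 14, all satisfy the conclusion.
k = 15: k² + 3k + 19 = 289 = 17 × 17, composite.
Hence k = 15 is a counterexample.

k = 15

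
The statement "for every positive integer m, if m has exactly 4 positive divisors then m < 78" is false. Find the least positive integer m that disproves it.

m = 82

The first 24 eligible values, up to m = 77, all satisfy the conclusion.
m = 82: τ(82) = 4; 82 ≥ 78.
Thus m = 82 disproves the claim, and no smaller m works.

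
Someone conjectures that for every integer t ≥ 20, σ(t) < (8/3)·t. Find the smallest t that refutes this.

For t = 20, 21, 22, 23, …, 57, 58, 59 the conclusion holds.
t = 60: σ(60) = 168; 168 ≥ 160.
Hence t = 60 is a counterexample.

t = 60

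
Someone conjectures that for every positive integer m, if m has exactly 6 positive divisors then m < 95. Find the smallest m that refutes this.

m = 98

We need the least positive integer m for which m has exactly 6 positive divisors but the claim fails.
For m = 12, 18, 20, 28, …, 75, 76, 92 the conclusion holds.
m = 98: τ(98) = 6; 98 ≥ 95.
Thus m = 98 disproves the claim, and no smaller m works.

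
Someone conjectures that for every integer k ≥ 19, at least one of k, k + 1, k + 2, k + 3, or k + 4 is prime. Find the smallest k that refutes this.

k = 24

k = 19: 19 is prime.
k = 20: 23 is prime.
k = 21: 23 is prime.
k = 22: 23 is prime.
k = 23: 23 is prime.
k = 24: 24 = 2 × 12; 25 = 5 × 5; 26 = 2 × 13; 27 = 3 × 9; 28 = 2 × 14 — all composite.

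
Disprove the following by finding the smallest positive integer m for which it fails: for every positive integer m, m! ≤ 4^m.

m = 9

Check each positive integer m in order until m! > 4^m.
The first 8 eligible values, up to m = 8, all satisfy the conclusion.
m = 9: m! = 362880 and 4^m = 262144, so 362880 > 262144.
Hence m = 9 is a counterexample.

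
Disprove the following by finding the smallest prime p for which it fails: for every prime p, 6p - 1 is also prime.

p = 11

The first 4 eligible values, up to p = 7, all satisfy the conclusion.
p = 11: 6p - 1 = 65 = 5 × 13, not prime.
Hence p = 11 is a counterexample.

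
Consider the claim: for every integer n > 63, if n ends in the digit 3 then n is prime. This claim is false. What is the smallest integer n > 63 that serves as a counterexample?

n = 93

A counterexample is any integer n > 63 such that n ends in the digit 3 but n is not prime; we check each in order.
For n = 73, 83 the conclusion holds.
n = 93: 93 ends in 3; 93 = 3 × 31, composite.
So n = 93 is the smallest counterexample.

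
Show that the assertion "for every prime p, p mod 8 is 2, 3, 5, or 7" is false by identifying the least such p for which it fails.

We need the least prime p for which the claim fails.
p = 2: 2 mod 8 = 2.
p = 3: 3 mod 8 = 3.
p = 5: 5 mod 8 = 5.
p = 7: 7 mod 8 = 7.
p = 11: 11 mod 8 = 3.
p = 13: 13 mod 8 = 5.
p = 17: 17 mod 8 = 1 — not in {2, 3, 5, 7}.

p = 17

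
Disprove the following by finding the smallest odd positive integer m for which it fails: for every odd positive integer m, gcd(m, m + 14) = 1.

We need the least odd positive integer m for which gcd(m, m + 14) > 1.
m = 1: gcd(1, 15) = 1.
m = 3: gcd(3, 17) = 1.
m = 5: gcd(5, 19) = 1.
m = 7: gcd(7, 21) = 7.
So m = 7 is the smallest counterexample.

m = 7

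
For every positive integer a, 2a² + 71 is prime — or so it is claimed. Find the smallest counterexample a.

We need the least positive integer a for which 2a² + 71 is not prime.
For a = 1, 2, 3, 4 the conclusion holds.
a = 5: 2a² + 71 = 121 = 11 × 11, composite.
So a = 5 is the smallest counterexample.

a = 5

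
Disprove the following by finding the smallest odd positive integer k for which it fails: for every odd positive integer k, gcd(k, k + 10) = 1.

k = 5

Check each odd positive integer k in order until gcd(k, k + 10) > 1.
For k = 1, 3 the conclusion holds.
k = 5: gcd(5, 15) = 5.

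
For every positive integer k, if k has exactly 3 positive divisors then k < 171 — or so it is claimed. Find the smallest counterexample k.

k = 289

Check each positive integer k in order until k has exactly 3 positive divisors but the claim fails.
For k = 4, 9, 25, 49, 121, 169 the conclusion holds.
k = 289: τ(289) = 3; 289 ≥ 171.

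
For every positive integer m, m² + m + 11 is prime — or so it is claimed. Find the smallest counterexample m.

m = 10

A counterexample is any positive integer m such that m² + m + 11 is not prime; we check each in order.
For m = 1, 2, 3, 4, 5, 6, 7, 8, 9 the conclusion holds.
m = 10: m² + m + 11 = 121 = 11 × 11, composite.
So m = 10 is the smallest counterexample.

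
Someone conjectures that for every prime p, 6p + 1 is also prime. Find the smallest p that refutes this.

p = 19

A counterexample is any prime p such that 6p + 1 is not prime; we check each in order.
For p = 2, 3, 5, 7, 11, 13, 17 the conclusion holds.
p = 19: 6p + 1 = 115 = 5 × 23, not prime.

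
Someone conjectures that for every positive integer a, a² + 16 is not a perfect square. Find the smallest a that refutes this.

Check each positive integer a in order until a² + 16 is a perfect square.
For a = 1, 2 the conclusion holds.
a = 3: 3² + 16 = 25 = 5², a perfect square.
Thus a = 3 disproves the claim, and no smaller a works.

a = 3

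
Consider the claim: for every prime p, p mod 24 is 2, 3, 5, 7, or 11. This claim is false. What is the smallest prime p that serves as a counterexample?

p = 13

A counterexample is any prime p such that the claim fails; we check each in order.
p = 2: 2 mod 24 = 2.
p = 3: 3 mod 24 = 3.
p = 5: 5 mod 24 = 5.
p = 7: 7 mod 24 = 7.
p = 11: 11 mod 24 = 11.
p = 13: 13 mod 24 = 13 — not in {2, 3, 5, 7, 11}.
So p = 13 is the smallest counterexample.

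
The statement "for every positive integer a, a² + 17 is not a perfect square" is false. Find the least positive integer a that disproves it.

The first 7 eligible values, up to a = 7, all satisfy the conclusion.
a = 8: 8² + 17 = 81 = 9², a perfect square.
Thus a = 8 disproves the claim, and no smaller a works.

a = 8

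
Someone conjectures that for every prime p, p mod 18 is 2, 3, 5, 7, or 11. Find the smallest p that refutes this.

p = 13

We need the least prime p for which the claim fails.
The first 5 eligible values, up to p = 11, all satisfy the conclusion.
p = 13: 13 mod 18 = 13 — not in {2, 3, 5, 7, 11}.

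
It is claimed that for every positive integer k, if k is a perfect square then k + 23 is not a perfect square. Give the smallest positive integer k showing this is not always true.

k = 121

For k = 1, 4, 9, 16, 25, 36, 49, 64, 81, 100 the conclusion holds.
k = 121: 121 = 11² and 121 + 23 = 144 = 12².
Hence k = 121 is a counterexample.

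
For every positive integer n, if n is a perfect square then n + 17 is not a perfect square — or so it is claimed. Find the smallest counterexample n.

A counterexample is any positive integer n such that n is a perfect square but n + 17 is a perfect square; we check each in order.
The first 7 eligible values, up to n = 49, all satisfy the conclusion.
n = 64: 64 = 8² and 64 + 17 = 81 = 9².
Hence n = 64 is a counterexample.

n = 64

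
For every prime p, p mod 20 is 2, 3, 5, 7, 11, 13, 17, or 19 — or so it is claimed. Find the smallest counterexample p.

We need the least prime p for which the claim fails.
For p = 2, 3, 5, 7, 11, 13, 17, 19, 23 the conclusion holds.
p = 29: 29 mod 20 = 9 — not in {2, 3, 5, 7, 11, 13, 17, 19}.
So p = 29 is the smallest counterexample.

p = 29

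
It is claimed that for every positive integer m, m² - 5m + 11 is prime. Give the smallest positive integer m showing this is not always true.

m = 1: m² - 5m + 11 = 7, prime.
m = 2: m² - 5m + 11 = 5, prime.
m = 3: m² - 5m + 11 = 5, prime.
m = 4: m² - 5m + 11 = 7, prime.
m = 5: m² - 5m + 11 = 11, prime.
m = 6: m² - 5m + 11 = 17, prime.
m = 7: m² - 5m + 11 = 25 = 5 × 5, composite.
So m = 7 is the smallest counterexample.

m = 7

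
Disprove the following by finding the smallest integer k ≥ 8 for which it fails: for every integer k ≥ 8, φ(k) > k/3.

k = 12

Check each integer k ≥ 8 in order until the claim fails.
The first 4 eligible values, up to k = 11, all satisfy the conclusion.
k = 12: φ(12) = 4 and 12/3 = 4, so φ(12) ≤ 12/3.
So k = 12 is the smallest counterexample.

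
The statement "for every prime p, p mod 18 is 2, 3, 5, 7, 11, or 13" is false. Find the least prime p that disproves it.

p = 17

We need the least prime p for which the claim fails.
p = 2: 2 mod 18 = 2.
p = 3: 3 mod 18 = 3.
p = 5: 5 mod 18 = 5.
p = 7: 7 mod 18 = 7.
p = 11: 11 mod 18 = 11.
p = 13: 13 mod 18 = 13.
p = 17: 17 mod 18 = 17 — not in {2, 3, 5, 7, 11, 13}.
Thus p = 17 disproves the claim, and no smaller p works.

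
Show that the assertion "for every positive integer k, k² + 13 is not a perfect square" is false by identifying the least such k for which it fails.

The first 5 eligible values, up to k = 5, all satisfy the conclusion.
k = 6: 6² + 13 = 49 = 7², a perfect square.

k = 6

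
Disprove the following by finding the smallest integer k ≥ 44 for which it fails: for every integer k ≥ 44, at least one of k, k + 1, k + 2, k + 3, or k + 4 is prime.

The first 4 eligible values, up to k = 47, all satisfy the conclusion.
k = 48: 48 = 2 × 24; 49 = 7 × 7; 50 = 2 × 25; 51 = 3 × 17; 52 = 2 × 26 — all composite.
So k = 48 is the smallest counterexample.

k = 48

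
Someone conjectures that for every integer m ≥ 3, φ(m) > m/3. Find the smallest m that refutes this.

For m = 3, 4, 5 the conclusion holds.
m = 6: φ(6) = 2 and 6/3 = 2, so φ(6) ≤ 6/3.

m = 6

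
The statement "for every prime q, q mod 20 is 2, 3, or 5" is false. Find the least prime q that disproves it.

q = 7

We need the least prime q for which the claim fails.
q = 2: 2 mod 20 = 2.
q = 3: 3 mod 20 = 3.
q = 5: 5 mod 20 = 5.
q = 7: 7 mod 20 = 7 — not in {2, 3, 5}.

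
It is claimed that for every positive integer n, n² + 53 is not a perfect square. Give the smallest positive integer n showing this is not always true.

n = 26

For n = 1, 2, 3, 4, …, 23, 24, 25 the conclusion holds.
n = 26: 26² + 53 = 729 = 27², a perfect square.
So n = 26 is the smallest counterexample.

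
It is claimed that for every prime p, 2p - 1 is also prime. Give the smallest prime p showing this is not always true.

We need the least prime p for which 2p - 1 is not prime.
p = 2: 2p - 1 = 3, prime.
p = 3: 2p - 1 = 5, prime.
p = 5: 2p - 1 = 9 = 3 × 3, not prime.

p = 5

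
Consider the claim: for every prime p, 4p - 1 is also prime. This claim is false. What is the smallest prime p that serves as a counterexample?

We need the least prime p for which 4p - 1 is not prime.
p = 2: 4p - 1 = 7, prime.
p = 3: 4p - 1 = 11, prime.
p = 5: 4p - 1 = 19, prime.
p = 7: 4p - 1 = 27 = 3 × 9, not prime.
Hence p = 7 is a counterexample.

p = 7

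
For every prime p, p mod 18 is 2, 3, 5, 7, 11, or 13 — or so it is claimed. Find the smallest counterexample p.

p = 17

A counterexample is any prime p such that the claim fails; we check each in order.
The first 6 eligible values, up to p = 13, all satisfy the conclusion.
p = 17: 17 mod 18 = 17 — not in {2, 3, 5, 7, 11, 13}.
Thus p = 17 disproves the claim, and no smaller p works.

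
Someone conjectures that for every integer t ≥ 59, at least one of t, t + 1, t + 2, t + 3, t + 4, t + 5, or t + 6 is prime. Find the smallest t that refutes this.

For t = 59, 60, 61, 62, …, 87, 88, 89 the conclusion holds.
t = 90: 90 = 2 × 45; 91 = 7 × 13; 92 = 2 × 46; 93 = 3 × 31; 94 = 2 × 47; 95 = 5 × 19; 96 = 2 × 48 — all composite.
Thus t = 90 disproves the claim, and no smaller t works.

t = 90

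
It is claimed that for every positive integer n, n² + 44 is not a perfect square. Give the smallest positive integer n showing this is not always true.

We need the least positive integer n for which n² + 44 is a perfect square.
For n = 1, 2, 3, 4, 5, 6, 7, 8, 9 the conclusion holds.
n = 10: 10² + 44 = 144 = 12², a perfect square.
Hence n = 10 is a counterexample.

n = 10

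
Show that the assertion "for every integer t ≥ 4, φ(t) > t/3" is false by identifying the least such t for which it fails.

Check each integer t ≥ 4 in order until the claim fails.
For t = 4, 5 the conclusion holds.
t = 6: φ(6) = 2 and 6/3 = 2, so φ(6) ≤ 6/3.
So t = 6 is the smallest counterexample.

t = 6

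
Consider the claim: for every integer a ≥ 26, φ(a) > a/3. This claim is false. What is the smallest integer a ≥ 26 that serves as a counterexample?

a = 30

Check each integer a ≥ 26 in order until the claim fails.
a = 26: φ(26) = 12 and 26/3 = 26/3, so φ(26) > 26/3.
a = 27: φ(27) = 18 and 27/3 = 9, so φ(27) > 27/3.
a = 28: φ(28) = 12 and 28/3 = 28/3, so φ(28) > 28/3.
a = 29: φ(29) = 28 and 29/3 = 29/3, so φ(29) > 29/3.
a = 30: φ(30) = 8 and 30/3 = 10, so φ(30) ≤ 30/3.
Thus a = 30 disproves the claim, and no smaller a works.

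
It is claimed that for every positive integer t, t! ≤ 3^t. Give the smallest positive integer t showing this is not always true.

t = 7

A counterexample is any positive integer t such that t! > 3^t; we check each in order.
t = 1: t! = 1 and 3^t = 3, so 1 ≤ 3.
t = 2: t! = 2 and 3^t = 9, so 2 ≤ 9.
t = 3: t! = 6 and 3^t = 27, so 6 ≤ 27.
t = 4: t! = 24 and 3^t = 81, so 24 ≤ 81.
t = 5: t! = 120 and 3^t = 243, so 120 ≤ 243.
t = 6: t! = 720 and 3^t = 729, so 720 ≤ 729.
t = 7: t! = 5040 and 3^t = 2187, so 5040 > 2187.
Thus t = 7 disproves the claim, and no smaller t works.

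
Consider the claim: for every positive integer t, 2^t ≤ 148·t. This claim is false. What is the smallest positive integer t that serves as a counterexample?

t = 11

Check each positive integer t in order until 2^t > 148·t.
For t = 1, 2, 3, 4, 5, 6, 7, 8, 9, 10 the conclusion holds.
t = 11: 2^t = 2048 and 148·t = 1628, so 2048 > 1628.
Hence t = 11 is a counterexample.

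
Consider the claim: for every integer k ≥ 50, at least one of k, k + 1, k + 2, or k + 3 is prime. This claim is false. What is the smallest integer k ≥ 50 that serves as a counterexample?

A counterexample is any integer k ≥ 50 such that k, k + 1, k + 2, k + 3 are all composite; we check each in order.
k = 50: 53 is prime.
k = 51: 53 is prime.
k = 52: 53 is prime.
k = 53: 53 is prime.
k = 54: 54 = 2 × 27; 55 = 5 × 11; 56 = 2 × 28; 57 = 3 × 19 — all composite.

k = 54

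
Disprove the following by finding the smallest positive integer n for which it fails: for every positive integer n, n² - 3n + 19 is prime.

n = 18

A counterexample is any positive integer n such that n² - 3n + 19 is not prime; we check each in order.
For n = 1, 2, 3, 4, …, 15, 16, 17 the conclusion holds.
n = 18: n² - 3n + 19 = 289 = 17 × 17, composite.
So n = 18 is the smallest counterexample.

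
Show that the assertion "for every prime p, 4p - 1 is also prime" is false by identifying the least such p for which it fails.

p = 2: 4p - 1 = 7, prime.
p = 3: 4p - 1 = 11, prime.
p = 5: 4p - 1 = 19, prime.
p = 7: 4p - 1 = 27 = 3 × 9, not prime.
Hence p = 7 is a counterexample.

p = 7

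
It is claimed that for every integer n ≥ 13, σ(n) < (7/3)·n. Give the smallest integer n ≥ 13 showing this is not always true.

n = 24

A counterexample is any integer n ≥ 13 such that the claim fails; we check each in order.
For n = 13, 14, 15, 16, …, 21, 22, 23 the conclusion holds.
n = 24: σ(24) = 60; 60 ≥ 56.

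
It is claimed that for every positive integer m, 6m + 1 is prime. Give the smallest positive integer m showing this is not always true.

m = 4

Check each positive integer m in order until 6m + 1 is not prime.
m = 1: 6m + 1 = 7, prime.
m = 2: 6m + 1 = 13, prime.
m = 3: 6m + 1 = 19, prime.
m = 4: 6m + 1 = 25 = 5 × 5, composite.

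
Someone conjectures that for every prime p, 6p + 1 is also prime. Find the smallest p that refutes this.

We need the least prime p for which 6p + 1 is not prime.
p = 2: 6p + 1 = 13, prime.
p = 3: 6p + 1 = 19, prime.
p = 5: 6p + 1 = 31, prime.
p = 7: 6p + 1 = 43, prime.
p = 11: 6p + 1 = 67, prime.
p = 13: 6p + 1 = 79, prime.
p = 17: 6p + 1 = 103, prime.
p = 19: 6p + 1 = 115 = 5 × 23, not prime.

p = 19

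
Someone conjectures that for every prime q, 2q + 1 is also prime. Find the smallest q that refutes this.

A counterexample is any prime q such that 2q + 1 is not prime; we check each in order.
For q = 2, 3, 5 the conclusion holds.
q = 7: 2q + 1 = 15 = 3 × 5, not prime.

q = 7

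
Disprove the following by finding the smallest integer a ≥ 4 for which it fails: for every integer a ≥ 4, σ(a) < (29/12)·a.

a = 24

Check each integer a ≥ 4 in order until the claim fails.
The first 20 eligible values, up to a = 23, all satisfy the conclusion.
a = 24: σ(24) = 60; 60 ≥ 58.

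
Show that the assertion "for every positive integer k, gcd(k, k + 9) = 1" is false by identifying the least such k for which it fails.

k = 3

For k = 1, 2 the conclusion holds.
k = 3: gcd(3, 12) = 3.
Hence k = 3 is a counterexample.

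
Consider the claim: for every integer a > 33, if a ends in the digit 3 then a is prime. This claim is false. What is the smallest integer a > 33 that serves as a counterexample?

a = 63

For a = 43, 53 the conclusion holds.
a = 63: 63 ends in 3; 63 = 3 × 21, composite.
So a = 63 is the smallest counterexample.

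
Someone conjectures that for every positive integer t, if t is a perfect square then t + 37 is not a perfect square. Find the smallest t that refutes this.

For t = 1, 4, 9, 16, …, 225, 256, 289 the conclusion holds.
t = 324: 324 = 18² and 324 + 37 = 361 = 19².
Hence t = 324 is a counterexample.

t = 324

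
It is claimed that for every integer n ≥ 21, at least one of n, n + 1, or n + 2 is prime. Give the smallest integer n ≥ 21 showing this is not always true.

n = 24

We need the least integer n ≥ 21 for which n, n + 1, n + 2 are all composite.
For n = 21, 22, 23 the conclusion holds.
n = 24: 24 = 2 × 12; 25 = 5 × 5; 26 = 2 × 13 — all composite.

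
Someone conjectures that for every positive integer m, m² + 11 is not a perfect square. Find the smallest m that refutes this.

m = 5

A counterexample is any positive integer m such that m² + 11 is a perfect square; we check each in order.
The first 4 eligible values, up to m = 4, all satisfy the conclusion.
m = 5: 5² + 11 = 36 = 6², a perfect square.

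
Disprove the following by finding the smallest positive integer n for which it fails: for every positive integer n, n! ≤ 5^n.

n = 12

Check each positive integer n in order until n! > 5^n.
For n = 1, 2, 3, 4, …, 9, 10, 11 the conclusion holds.
n = 12: n! = 479001600 and 5^n = 244140625, so 479001600 > 244140625.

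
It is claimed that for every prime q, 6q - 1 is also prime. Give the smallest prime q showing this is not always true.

q = 11

The first 4 eligible values, up to q = 7, all satisfy the conclusion.
q = 11: 6q - 1 = 65 = 5 × 13, not prime.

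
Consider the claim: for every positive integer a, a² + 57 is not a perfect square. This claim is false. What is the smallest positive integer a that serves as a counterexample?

a = 8

A counterexample is any positive integer a such that a² + 57 is a perfect square; we check each in order.
For a = 1, 2, 3, 4, 5, 6, 7 the conclusion holds.
a = 8: 8² + 57 = 121 = 11², a perfect square.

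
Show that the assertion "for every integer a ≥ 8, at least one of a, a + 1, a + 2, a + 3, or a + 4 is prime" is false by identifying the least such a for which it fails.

For a = 8, 9, 10, 11, …, 21, 22, 23 the conclusion holds.
a = 24: 24 = 2 × 12; 25 = 5 × 5; 26 = 2 × 13; 27 = 3 × 9; 28 = 2 × 14 — all composite.
Thus a = 24 disproves the claim, and no smaller a works.

a = 24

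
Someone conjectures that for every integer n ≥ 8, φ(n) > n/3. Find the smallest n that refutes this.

n = 12

For n = 8, 9, 10, 11 the conclusion holds.
n = 12: φ(12) = 4 and 12/3 = 4, so φ(12) ≤ 12/3.
Thus n = 12 disproves the claim, and no smaller n works.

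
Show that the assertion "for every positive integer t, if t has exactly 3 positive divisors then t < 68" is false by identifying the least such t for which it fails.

We need the least positive integer t for which t has exactly 3 positive divisors but the claim fails.
t = 4: τ(4) = 3; 4 < 68.
t = 9: τ(9) = 3; 9 < 68.
t = 25: τ(25) = 3; 25 < 68.
t = 49: τ(49) = 3; 49 < 68.
t = 121: τ(121) = 3; 121 ≥ 68.

t = 121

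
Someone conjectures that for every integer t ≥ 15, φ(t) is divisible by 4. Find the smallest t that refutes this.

t = 18

We need the least integer t ≥ 15 for which φ(t) is not divisible by 4.
For t = 15, 16, 17 the conclusion holds.
t = 18: φ(18) = 6; 6 mod 4 = 2.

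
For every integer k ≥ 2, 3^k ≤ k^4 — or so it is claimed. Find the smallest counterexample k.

k = 2: 3^k = 9 and k^4 = 16, so 9 ≤ 16.
k = 3: 3^k = 27 and k^4 = 81, so 27 ≤ 81.
k = 4: 3^k = 81 and k^4 = 256, so 81 ≤ 256.
k = 5: 3^k = 243 and k^4 = 625, so 243 ≤ 625.
k = 6: 3^k = 729 and k^4 = 1296, so 729 ≤ 1296.
k = 7: 3^k = 2187 and k^4 = 2401, so 2187 ≤ 2401.
k = 8: 3^k = 6561 and k^4 = 4096, so 6561 > 4096.

k = 8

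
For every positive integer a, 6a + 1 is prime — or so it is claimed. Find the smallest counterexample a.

Check each positive integer a in order until 6a + 1 is not prime.
For a = 1, 2, 3 the conclusion holds.
a = 4: 6a + 1 = 25 = 5 × 5, composite.
So a = 4 is the smallest counterexample.

a = 4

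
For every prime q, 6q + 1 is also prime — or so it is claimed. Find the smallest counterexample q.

q = 19

Check each prime q in order until 6q + 1 is not prime.
For q = 2, 3, 5, 7, 11, 13, 17 the conclusion holds.
q = 19: 6q + 1 = 115 = 5 × 23, not prime.
Hence q = 19 is a counterexample.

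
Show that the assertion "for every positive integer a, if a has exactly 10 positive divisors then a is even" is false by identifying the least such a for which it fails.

The first 9 eligible values, up to a = 368, all satisfy the conclusion.
a = 405: divisors of 405: 10 divisors; 405 is odd.

a = 405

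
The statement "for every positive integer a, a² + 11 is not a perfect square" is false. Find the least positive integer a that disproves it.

Check each positive integer a in order until a² + 11 is a perfect square.
The first 4 eligible values, up to a = 4, all satisfy the conclusion.
a = 5: 5² + 11 = 36 = 6², a perfect square.
So a = 5 is the smallest counterexample.

a = 5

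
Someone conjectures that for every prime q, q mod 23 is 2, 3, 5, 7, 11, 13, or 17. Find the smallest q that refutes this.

A counterexample is any prime q such that the claim fails; we check each in order.
q = 2: 2 mod 23 = 2.
q = 3: 3 mod 23 = 3.
q = 5: 5 mod 23 = 5.
q = 7: 7 mod 23 = 7.
q = 11: 11 mod 23 = 11.
q = 13: 13 mod 23 = 13.
q = 17: 17 mod 23 = 17.
q = 19: 19 mod 23 = 19 — not in {2, 3, 5, 7, 11, 13, 17}.
Thus q = 19 disproves the claim, and no smaller q works.

q = 19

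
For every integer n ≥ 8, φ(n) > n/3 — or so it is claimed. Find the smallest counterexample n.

The first 4 eligible values, up to n = 11, all satisfy the conclusion.
n = 12: φ(12) = 4 and 12/3 = 4, so φ(12) ≤ 12/3.
Thus n = 12 disproves the claim, and no smaller n works.

n = 12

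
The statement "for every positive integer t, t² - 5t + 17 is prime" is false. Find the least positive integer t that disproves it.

t = 13

Check each positive integer t in order until t² - 5t + 17 is not prime.
For t = 1, 2, 3, 4, …, 10, 11, 12 the conclusion holds.
t = 13: t² - 5t + 17 = 121 = 11 × 11, composite.
Hence t = 13 is a counterexample.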